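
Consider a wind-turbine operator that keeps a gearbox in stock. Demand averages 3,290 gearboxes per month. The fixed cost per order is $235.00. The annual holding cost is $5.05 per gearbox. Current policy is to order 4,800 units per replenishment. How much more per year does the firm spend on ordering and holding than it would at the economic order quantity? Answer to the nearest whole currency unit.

Extra cost ≈ $4,373 per year

Annual demand D = 3,290 × 12 = 39,480.
EOQ = √(2DS/H) = √(2 × 39,480 × 235 / 5.05) ≈ 1916.87.
Cost at Q* = (D/Q*)S + (Q*/2)H = √(2DSH) ≈ $9,680.17.
Cost at Q = 4,800: (39,480/4,800)×235 + (4,800/2)×5.05 = $1,932.88 + $12,120.00 = $14,052.88.
Excess = $14,052.88 − $9,680.17 = $4,372.70.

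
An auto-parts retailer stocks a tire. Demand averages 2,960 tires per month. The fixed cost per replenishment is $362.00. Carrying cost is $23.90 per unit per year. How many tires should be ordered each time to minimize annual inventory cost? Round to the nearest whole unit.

Annual demand D = 2,960 × 12 = 35,520.
EOQ = √(2DS / H) = √(2 × 35,520 × 362 / 23.9).
= √(25,716,480 / 23.9) = √1,076,003.3473 ≈ 1037.306.

Q* ≈ 1,037 tires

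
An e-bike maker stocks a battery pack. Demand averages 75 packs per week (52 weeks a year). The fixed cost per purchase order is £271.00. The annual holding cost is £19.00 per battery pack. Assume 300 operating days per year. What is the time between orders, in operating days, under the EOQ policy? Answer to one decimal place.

Annual demand D = 75 × 52 = 3,900.
The optimal lot size = √(2DS/H) = √(2 × 3,900 × 271 / 19) ≈ 333.55.
Cycle time = Q*/D × 300 = 333.55 / 3,900 × 300 ≈ 25.657 days.

T ≈ 25.7 days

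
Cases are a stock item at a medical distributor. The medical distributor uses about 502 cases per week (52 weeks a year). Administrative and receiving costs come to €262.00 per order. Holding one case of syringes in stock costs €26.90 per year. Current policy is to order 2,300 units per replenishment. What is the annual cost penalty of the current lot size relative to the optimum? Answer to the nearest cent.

Extra cost ≈ €14,726.52 per year

Annual demand D = 502 × 52 = 26,104.
EOQ = √(2DS/H) = √(2 × 26,104 × 262 / 26.9) ≈ 713.09.
Cost at Q* = (D/Q*)S + (Q*/2)H = √(2DSH) ≈ €19,182.06.
Cost at Q = 2,300: (26,104/2,300)×262 + (2,300/2)×26.9 = €2,973.59 + €30,935.00 = €33,908.59.
Excess = €33,908.59 − €19,182.06 = €14,726.52.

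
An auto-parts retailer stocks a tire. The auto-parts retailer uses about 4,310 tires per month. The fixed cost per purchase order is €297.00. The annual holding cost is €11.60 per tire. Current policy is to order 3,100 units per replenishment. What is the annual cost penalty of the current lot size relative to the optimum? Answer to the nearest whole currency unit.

Annual demand D = 4,310 × 12 = 51,720.
EOQ = √(2DS/H) = √(2 × 51,720 × 297 / 11.6) ≈ 1627.40.
Cost at Q* = (D/Q*)S + (Q*/2)H = √(2DSH) ≈ €18,877.80.
Cost at Q = 3,100: (51,720/3,100)×297 + (3,100/2)×11.6 = €4,955.11 + €17,980.00 = €22,935.11.
Excess = €22,935.11 − €18,877.80 = €4,057.31.

Extra cost ≈ €4,057 per year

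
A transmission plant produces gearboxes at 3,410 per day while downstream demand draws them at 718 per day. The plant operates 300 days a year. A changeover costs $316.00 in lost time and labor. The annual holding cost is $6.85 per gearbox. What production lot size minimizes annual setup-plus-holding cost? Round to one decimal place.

Q* ≈ 5,017.4 gearboxes

Annual demand D = 718 × 300 = 215,400.
Production build-up factor (1 − d/p) = 1 − 718/3,410 = 0.7894.
Q* = √(2DS / (H(1 − d/p))) = √(2 × 215,400 × 316 / (6.85 × 0.7894)).
= √(136,132,800 / 5.4077) ≈ 5017.366.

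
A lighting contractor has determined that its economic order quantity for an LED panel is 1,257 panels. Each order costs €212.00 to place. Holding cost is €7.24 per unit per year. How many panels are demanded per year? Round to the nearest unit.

D ≈ 26,980 panels per year

The basic EOQ model gives Q* = √(2DS/H); rearrange for the unknown.
From Q* = √(2DS/H): D = Q*²H / (2S) = 1,257² × 7.24 / (2 × 212) = 26980.082.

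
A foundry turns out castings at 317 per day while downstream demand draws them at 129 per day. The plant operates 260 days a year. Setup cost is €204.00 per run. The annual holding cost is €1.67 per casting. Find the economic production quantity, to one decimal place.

Q* ≈ 3,717.1 castings

Annual demand D = 129 × 260 = 33,540.
Production build-up factor (1 − d/p) = 1 − 129/317 = 0.5931.
Q* = √(2DS / (H(1 − d/p))) = √(2 × 33,540 × 204 / (1.67 × 0.5931)).
= √(13,684,320 / 0.9904) ≈ 3717.099.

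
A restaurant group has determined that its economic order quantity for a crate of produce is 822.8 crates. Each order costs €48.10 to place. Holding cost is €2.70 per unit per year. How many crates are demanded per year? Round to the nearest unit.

D ≈ 19,001 crates per year

Invert the EOQ relation Q*² = 2DS/H.
From Q* = √(2DS/H): D = Q*²H / (2S) = 822.8² × 2.7 / (2 × 48.1) = 19001.035.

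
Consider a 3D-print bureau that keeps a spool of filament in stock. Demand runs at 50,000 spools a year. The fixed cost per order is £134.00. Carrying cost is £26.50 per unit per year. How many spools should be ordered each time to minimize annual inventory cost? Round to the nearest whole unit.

EOQ = √(2DS / H) = √(2 × 50,000 × 134 / 26.5).
= √(13,400,000 / 26.5) = √505,660.3774 ≈ 711.098.

Q* ≈ 711 spools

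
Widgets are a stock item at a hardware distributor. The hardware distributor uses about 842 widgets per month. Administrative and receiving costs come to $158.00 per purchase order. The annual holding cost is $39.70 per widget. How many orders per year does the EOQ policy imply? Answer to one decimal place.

Annual demand D = 842 × 12 = 10,104.
EOQ = √(2DS/H) = √(2 × 10,104 × 158 / 39.7) ≈ 283.59.
Orders per year = D / Q* = 10,104 / 283.59 ≈ 35.629.

N ≈ 35.6 orders per year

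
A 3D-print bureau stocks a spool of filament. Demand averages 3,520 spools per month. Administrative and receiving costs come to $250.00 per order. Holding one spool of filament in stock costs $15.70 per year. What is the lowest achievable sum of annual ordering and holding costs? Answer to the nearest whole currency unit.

Annual demand D = 3,520 × 12 = 42,240.
The optimal lot size = √(2DS/H) = √(2 × 42,240 × 250 / 15.7) ≈ 1159.84.
At the optimum the two cost components are equal, so total cost = 2·(Q*/2)H = Q*·H.
Minimum total = √(2DSH) = √(2 × 42,240 × 250 × 15.7) ≈ 18209.448.

TC* ≈ $18,209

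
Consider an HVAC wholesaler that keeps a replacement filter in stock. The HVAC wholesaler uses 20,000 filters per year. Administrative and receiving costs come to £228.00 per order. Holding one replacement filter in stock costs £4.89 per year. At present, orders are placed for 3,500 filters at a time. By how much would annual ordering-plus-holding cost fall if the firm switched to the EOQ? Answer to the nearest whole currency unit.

EOQ = √(2DS/H) = √(2 × 20,000 × 228 / 4.89) ≈ 1365.66.
Cost at Q* = (D/Q*)S + (Q*/2)H = √(2DSH) ≈ £6,678.08.
Cost at Q = 3,500: (20,000/3,500)×228 + (3,500/2)×4.89 = £1,302.86 + £8,557.50 = £9,860.36.
Excess = £9,860.36 − £6,678.08 = £3,182.27.

Extra cost ≈ £3,182 per year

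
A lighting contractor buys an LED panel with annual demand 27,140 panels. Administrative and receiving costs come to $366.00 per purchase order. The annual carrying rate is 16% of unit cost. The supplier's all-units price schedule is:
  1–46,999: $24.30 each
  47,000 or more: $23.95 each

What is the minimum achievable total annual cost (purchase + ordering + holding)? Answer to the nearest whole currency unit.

Holding cost per unit per year at price C is H = 0.16·C.
Candidates are each tier's EOQ (if it falls in that tier) and each price-break quantity.
EOQ at $24.30 = 2260.5 (feasible in tier 1): TC = 27,140×$24.30 + (27,140/2260.5)×366 + (2260.5/2)×0.16×$24.30 = $668,290.68.
EOQ at $23.95 = 2276.9 < 47000, so use break Q=47000: TC = 27,140×$23.95 + (27,140/47000.0)×366 + (47000.0/2)×0.16×$23.95 = $740,266.35.
Lowest total cost among the candidates is at Q = 2260.5.

TC* ≈ $668,291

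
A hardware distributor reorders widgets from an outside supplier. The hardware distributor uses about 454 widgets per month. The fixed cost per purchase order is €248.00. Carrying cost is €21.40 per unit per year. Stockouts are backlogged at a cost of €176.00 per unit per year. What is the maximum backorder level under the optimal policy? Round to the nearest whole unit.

Annual demand D = 454 × 12 = 5,448.
With planned backorders, Q* = √(2DS/H) · √((H+B)/B).
√(2DS/H) = √(2 × 5,448 × 248 / 21.4) = 355.347.
√((H+B)/B) = √((21.4+176)/176) = 1.0591.
Q* ≈ 376.331.
S* = Q* · H/(H+B) = 376.331 × 21.4/197.4 ≈ 40.798.

S* ≈ 41 widgets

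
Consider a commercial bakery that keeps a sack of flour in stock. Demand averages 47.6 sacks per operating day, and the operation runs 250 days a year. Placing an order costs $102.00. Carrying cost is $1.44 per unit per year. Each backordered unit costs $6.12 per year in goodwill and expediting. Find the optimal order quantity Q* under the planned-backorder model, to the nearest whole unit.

Annual demand D = 47.6 × 250 = 11,900.
With planned backorders, Q* = √(2DS/H) · √((H+B)/B).
√(2DS/H) = √(2 × 11,900 × 102 / 1.44) = 1298.396.
√((H+B)/B) = √((1.44+6.12)/6.12) = 1.1114.
Q* ≈ 1443.087.

Q* ≈ 1,443 sacks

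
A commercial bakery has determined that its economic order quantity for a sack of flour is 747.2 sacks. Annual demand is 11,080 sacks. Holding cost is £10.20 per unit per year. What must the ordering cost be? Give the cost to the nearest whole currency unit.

Invert the EOQ relation Q*² = 2DS/H.
From Q* = √(2DS/H): S = Q*²H / (2D) = 747.2² × 10.2 / (2 × 11,080) = 256.9829.

S ≈ £257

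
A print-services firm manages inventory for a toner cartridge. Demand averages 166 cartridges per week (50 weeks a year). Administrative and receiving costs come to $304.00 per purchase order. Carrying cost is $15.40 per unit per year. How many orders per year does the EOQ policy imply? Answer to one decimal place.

N ≈ 14.5 orders per year

Annual demand D = 166 × 50 = 8,300.
The optimal lot size = √(2DS/H) = √(2 × 8,300 × 304 / 15.4) ≈ 572.44.
Orders per year = D / Q* = 8,300 / 572.44 ≈ 14.499.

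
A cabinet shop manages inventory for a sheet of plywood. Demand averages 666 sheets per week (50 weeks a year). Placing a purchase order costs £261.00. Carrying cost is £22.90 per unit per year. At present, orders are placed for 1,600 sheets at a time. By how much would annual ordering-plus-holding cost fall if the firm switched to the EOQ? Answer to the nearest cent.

Annual demand D = 666 × 50 = 33,300.
EOQ = √(2DS/H) = √(2 × 33,300 × 261 / 22.9) ≈ 871.24.
Cost at Q* = (D/Q*)S + (Q*/2)H = √(2DSH) ≈ £19,951.48.
Cost at Q = 1,600: (33,300/1,600)×261 + (1,600/2)×22.9 = £5,432.06 + £18,320.00 = £23,752.06.
Excess = £23,752.06 − £19,951.48 = £3,800.58.

Extra cost ≈ £3,800.58 per year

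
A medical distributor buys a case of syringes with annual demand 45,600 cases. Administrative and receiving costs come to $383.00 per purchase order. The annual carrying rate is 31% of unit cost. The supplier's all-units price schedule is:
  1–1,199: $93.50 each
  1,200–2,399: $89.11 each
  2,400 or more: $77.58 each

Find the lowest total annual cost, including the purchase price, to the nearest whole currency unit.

Holding cost per unit per year at price C is H = 0.31·C.
Candidates are each tier's EOQ (if it falls in that tier) and each price-break quantity.
EOQ at $93.50 = 1097.8 (feasible in tier 1): TC = 45,600×$93.50 + (45,600/1097.8)×383 + (1097.8/2)×0.31×$93.50 = $4,295,418.78.
EOQ at $89.11 = 1124.5 < 1200, so use break Q=1200: TC = 45,600×$89.11 + (45,600/1200.0)×383 + (1200.0/2)×0.31×$89.11 = $4,094,544.46.
EOQ at $77.58 = 1205.1 < 2400, so use break Q=2400: TC = 45,600×$77.58 + (45,600/2400.0)×383 + (2400.0/2)×0.31×$77.58 = $3,573,784.76.
Lowest total cost among the candidates is at Q = 2400.0.

TC* ≈ $3,573,785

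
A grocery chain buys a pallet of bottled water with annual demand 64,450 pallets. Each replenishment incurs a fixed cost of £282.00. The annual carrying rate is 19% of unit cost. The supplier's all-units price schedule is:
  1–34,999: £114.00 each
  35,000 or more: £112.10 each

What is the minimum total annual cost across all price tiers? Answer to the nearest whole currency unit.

Holding cost per unit per year at price C is H = 0.19·C.
For each price level, check whether its EOQ is feasible; otherwise the best quantity at that price is the breakpoint.
EOQ at £114.00 = 1295.5 (feasible in tier 1): TC = 64,450×£114.00 + (64,450/1295.5)×282 + (1295.5/2)×0.19×£114.00 = £7,375,359.52.
EOQ at £112.10 = 1306.4 < 35000, so use break Q=35000: TC = 64,450×£112.10 + (64,450/35000.0)×282 + (35000.0/2)×0.19×£112.10 = £7,598,096.78.
Lowest total cost among the candidates is at Q = 1295.5.

TC* ≈ £7,375,360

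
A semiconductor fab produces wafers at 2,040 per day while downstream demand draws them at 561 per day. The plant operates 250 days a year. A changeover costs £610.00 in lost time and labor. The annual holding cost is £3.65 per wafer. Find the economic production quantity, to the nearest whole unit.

Annual demand D = 561 × 250 = 140,250.
Production build-up factor (1 − d/p) = 1 − 561/2,040 = 0.7250.
Q* = √(2DS / (H(1 − d/p))) = √(2 × 140,250 × 610 / (3.65 × 0.7250)).
= √(171,105,000 / 2.6462) ≈ 8041.108.

Q* ≈ 8,041 wafers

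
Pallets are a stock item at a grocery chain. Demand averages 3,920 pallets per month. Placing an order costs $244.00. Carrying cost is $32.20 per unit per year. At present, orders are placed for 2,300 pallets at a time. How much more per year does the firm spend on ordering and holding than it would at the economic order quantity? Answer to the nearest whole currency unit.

Annual demand D = 3,920 × 12 = 47,040.
EOQ = √(2DS/H) = √(2 × 47,040 × 244 / 32.2) ≈ 844.34.
Cost at Q* = (D/Q*)S + (Q*/2)H = √(2DSH) ≈ $27,187.64.
Cost at Q = 2,300: (47,040/2,300)×244 + (2,300/2)×32.2 = $4,990.33 + $37,030.00 = $42,020.33.
Excess = $42,020.33 − $27,187.64 = $14,832.69.

Extra cost ≈ $14,833 per year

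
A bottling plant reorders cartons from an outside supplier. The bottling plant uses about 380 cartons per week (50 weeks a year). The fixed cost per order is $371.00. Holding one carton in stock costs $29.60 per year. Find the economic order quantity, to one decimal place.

Q* ≈ 690.1 cartons

Annual demand D = 380 × 50 = 19,000.
EOQ = √(2DS / H) = √(2 × 19,000 × 371 / 29.6).
= √(14,098,000 / 29.6) = √476,283.7838 ≈ 690.133.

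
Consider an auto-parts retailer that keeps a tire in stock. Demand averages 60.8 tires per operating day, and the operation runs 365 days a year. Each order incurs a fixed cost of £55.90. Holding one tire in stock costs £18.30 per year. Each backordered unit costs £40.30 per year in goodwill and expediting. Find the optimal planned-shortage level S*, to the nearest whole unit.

Annual demand D = 60.8 × 365 = 22,192.
With planned backorders, Q* = √(2DS/H) · √((H+B)/B).
√(2DS/H) = √(2 × 22,192 × 55.9 / 18.3) = 368.208.
√((H+B)/B) = √((18.3+40.3)/40.3) = 1.2059.
Q* ≈ 444.007.
S* = Q* · H/(H+B) = 444.007 × 18.3/58.6 ≈ 138.657.

S* ≈ 139 tires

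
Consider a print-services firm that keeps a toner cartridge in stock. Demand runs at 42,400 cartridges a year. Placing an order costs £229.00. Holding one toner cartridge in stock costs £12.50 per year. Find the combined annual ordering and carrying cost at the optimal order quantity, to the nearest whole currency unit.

TC* ≈ £15,580

Q* = √(2DS/H) = √(2 × 42,400 × 229 / 12.5) ≈ 1246.41.
At the optimum the two cost components are equal, so total cost = 2·(Q*/2)H = Q*·H.
Minimum total = √(2DSH) = √(2 × 42,400 × 229 × 12.5) ≈ 15580.116.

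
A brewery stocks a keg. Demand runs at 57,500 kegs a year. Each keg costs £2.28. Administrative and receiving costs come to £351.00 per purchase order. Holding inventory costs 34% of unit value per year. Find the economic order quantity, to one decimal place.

Q* ≈ 7,216.0 kegs

Holding cost H = 0.34 × £2.28 = £0.7752 per unit per year.
EOQ = √(2DS / H) = √(2 × 57,500 × 351 / 0.7752).
= √(40,365,000 / 0.7752) = √52,070,433.4365 ≈ 7215.985.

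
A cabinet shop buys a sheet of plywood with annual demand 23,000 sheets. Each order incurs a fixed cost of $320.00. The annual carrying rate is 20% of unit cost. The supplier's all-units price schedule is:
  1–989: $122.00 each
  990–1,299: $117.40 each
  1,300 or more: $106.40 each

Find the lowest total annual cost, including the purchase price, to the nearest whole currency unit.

Holding cost per unit per year at price C is H = 0.20·C.
Evaluate total cost at each tier's feasible EOQ or, if the EOQ is below the tier, at the tier's minimum quantity.
EOQ at $122.00 = 776.7 (feasible in tier 1): TC = 23,000×$122.00 + (23,000/776.7)×320 + (776.7/2)×0.20×$122.00 = $2,824,951.73.
EOQ at $117.40 = 791.8 < 990, so use break Q=990: TC = 23,000×$117.40 + (23,000/990.0)×320 + (990.0/2)×0.20×$117.40 = $2,719,256.94.
EOQ at $106.40 = 831.7 < 1300, so use break Q=1300: TC = 23,000×$106.40 + (23,000/1300.0)×320 + (1300.0/2)×0.20×$106.40 = $2,466,693.54.
Lowest total cost among the candidates is at Q = 1300.0.

TC* ≈ $2,466,694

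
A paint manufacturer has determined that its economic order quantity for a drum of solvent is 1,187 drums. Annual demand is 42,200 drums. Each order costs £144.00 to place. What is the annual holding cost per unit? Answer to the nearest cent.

Invert the EOQ relation Q*² = 2DS/H.
From Q* = √(2DS/H): H = 2DS / Q*² = 2 × 42,200 × 144 / 1,187² = 8.6259.

H ≈ £8.63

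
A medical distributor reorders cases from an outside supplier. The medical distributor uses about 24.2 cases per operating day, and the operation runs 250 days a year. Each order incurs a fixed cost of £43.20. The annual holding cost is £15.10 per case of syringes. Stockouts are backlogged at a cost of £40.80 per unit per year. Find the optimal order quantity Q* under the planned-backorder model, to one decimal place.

Annual demand D = 24.2 × 250 = 6,050.
With planned backorders, Q* = √(2DS/H) · √((H+B)/B).
√(2DS/H) = √(2 × 6,050 × 43.2 / 15.1) = 186.057.
√((H+B)/B) = √((15.1+40.8)/40.8) = 1.1705.
Q* ≈ 217.782.

Q* ≈ 217.8 cases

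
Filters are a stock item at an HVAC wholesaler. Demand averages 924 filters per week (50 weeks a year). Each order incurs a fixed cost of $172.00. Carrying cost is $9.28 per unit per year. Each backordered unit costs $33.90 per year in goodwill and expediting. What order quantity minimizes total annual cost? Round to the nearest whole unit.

Q* ≈ 1,477 filters

Annual demand D = 924 × 50 = 46,200.
With planned backorders, Q* = √(2DS/H) · √((H+B)/B).
√(2DS/H) = √(2 × 46,200 × 172 / 9.28) = 1308.658.
√((H+B)/B) = √((9.28+33.9)/33.9) = 1.1286.
Q* ≈ 1476.956.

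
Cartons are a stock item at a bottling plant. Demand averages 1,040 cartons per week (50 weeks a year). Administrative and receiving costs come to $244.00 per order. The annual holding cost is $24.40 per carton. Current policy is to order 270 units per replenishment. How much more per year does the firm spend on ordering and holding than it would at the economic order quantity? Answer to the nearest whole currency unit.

Annual demand D = 1,040 × 50 = 52,000.
EOQ = √(2DS/H) = √(2 × 52,000 × 244 / 24.4) ≈ 1019.80.
Cost at Q* = (D/Q*)S + (Q*/2)H = √(2DSH) ≈ $24,883.22.
Cost at Q = 270: (52,000/270)×244 + (270/2)×24.4 = $46,992.59 + $3,294.00 = $50,286.59.
Excess = $50,286.59 − $24,883.22 = $25,403.38.

Extra cost ≈ $25,403 per year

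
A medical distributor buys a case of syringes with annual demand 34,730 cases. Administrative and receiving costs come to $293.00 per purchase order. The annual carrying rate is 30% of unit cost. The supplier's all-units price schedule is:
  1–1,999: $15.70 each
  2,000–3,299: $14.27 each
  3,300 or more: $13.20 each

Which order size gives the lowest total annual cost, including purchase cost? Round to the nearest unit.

Holding cost per unit per year at price C is H = 0.30·C.
Evaluate total cost at each tier's feasible EOQ or, if the EOQ is below the tier, at the tier's minimum quantity.
Tier 1 ($15.70): EOQ = 2078.7 exceeds tier's upper bound 1999, so this tier is dominated.
EOQ at $14.27 = 2180.4 (feasible in tier 2): TC = 34,730×$14.27 + (34,730/2180.4)×293 + (2180.4/2)×0.30×$14.27 = $504,931.23.
EOQ at $13.20 = 2267.0 < 3300, so use break Q=3300: TC = 34,730×$13.20 + (34,730/3300.0)×293 + (3300.0/2)×0.30×$13.20 = $468,053.60.
Lowest total cost is $468,053.60 at Q = 3300.0.

Q* ≈ 3,300 cases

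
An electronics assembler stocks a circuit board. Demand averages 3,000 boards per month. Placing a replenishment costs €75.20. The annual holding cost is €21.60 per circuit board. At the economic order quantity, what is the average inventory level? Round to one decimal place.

Average inventory ≈ 250.3 boards

Annual demand D = 3,000 × 12 = 36,000.
The optimal lot size = √(2DS/H) = √(2 × 36,000 × 75.2 / 21.6) ≈ 500.67.
Average inventory = Q*/2 ≈ 500.67 / 2 = 250.333.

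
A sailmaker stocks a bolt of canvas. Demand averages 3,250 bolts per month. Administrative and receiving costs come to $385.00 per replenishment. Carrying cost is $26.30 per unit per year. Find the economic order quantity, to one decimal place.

Q* ≈ 1,068.6 bolts

Annual demand D = 3,250 × 12 = 39,000.
EOQ = √(2DS / H) = √(2 × 39,000 × 385 / 26.3).
= √(30,030,000 / 26.3) = √1,141,825.0951 ≈ 1068.562.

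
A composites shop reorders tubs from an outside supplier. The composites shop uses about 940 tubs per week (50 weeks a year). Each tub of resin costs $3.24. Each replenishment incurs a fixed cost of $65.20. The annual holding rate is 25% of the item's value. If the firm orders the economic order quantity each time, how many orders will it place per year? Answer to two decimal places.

Annual demand D = 940 × 50 = 47,000.
Holding cost H = 0.25 × $3.24 = $0.8100 per unit per year.
The optimal lot size = √(2DS/H) = √(2 × 47,000 × 65.2 / 0.81) ≈ 2750.71.
Orders per year = D / Q* = 47,000 / 2750.71 ≈ 17.086.

N ≈ 17.09 orders per year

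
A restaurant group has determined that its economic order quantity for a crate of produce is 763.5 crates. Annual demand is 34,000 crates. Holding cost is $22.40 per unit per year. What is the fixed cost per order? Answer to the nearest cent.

Squaring Q* = √(2DS/H) gives Q*² = 2DS/H.
From Q* = √(2DS/H): S = Q*²H / (2D) = 763.5² × 22.4 / (2 × 34,000) = 192.0247.

S ≈ $192.02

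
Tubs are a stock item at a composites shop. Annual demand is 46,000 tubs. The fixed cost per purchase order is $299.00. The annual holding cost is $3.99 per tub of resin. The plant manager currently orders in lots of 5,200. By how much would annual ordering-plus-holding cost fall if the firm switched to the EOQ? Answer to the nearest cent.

Extra cost ≈ $2,542.51 per year

EOQ = √(2DS/H) = √(2 × 46,000 × 299 / 3.99) ≈ 2625.69.
Cost at Q* = (D/Q*)S + (Q*/2)H = √(2DSH) ≈ $10,476.49.
Cost at Q = 5,200: (46,000/5,200)×299 + (5,200/2)×3.99 = $2,645.00 + $10,374.00 = $13,019.00.
Excess = $13,019.00 − $10,476.49 = $2,542.51.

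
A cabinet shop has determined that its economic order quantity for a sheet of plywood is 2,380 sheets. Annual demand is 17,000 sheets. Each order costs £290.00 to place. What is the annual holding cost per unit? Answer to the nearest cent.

H ≈ £1.74

Squaring Q* = √(2DS/H) gives Q*² = 2DS/H.
From Q* = √(2DS/H): H = 2DS / Q*² = 2 × 17,000 × 290 / 2,380² = 1.7407.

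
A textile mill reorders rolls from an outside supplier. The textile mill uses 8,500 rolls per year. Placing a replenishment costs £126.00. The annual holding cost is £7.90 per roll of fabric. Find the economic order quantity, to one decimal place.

EOQ = √(2DS / H) = √(2 × 8,500 × 126 / 7.9).
= √(2,142,000 / 7.9) = √271,139.2405 ≈ 520.710.

Q* ≈ 520.7 rolls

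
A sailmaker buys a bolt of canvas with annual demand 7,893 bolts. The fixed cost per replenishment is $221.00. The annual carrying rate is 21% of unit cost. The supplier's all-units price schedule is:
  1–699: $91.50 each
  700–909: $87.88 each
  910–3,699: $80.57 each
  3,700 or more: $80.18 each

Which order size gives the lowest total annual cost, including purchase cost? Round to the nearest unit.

Q* ≈ 910 bolts

Holding cost per unit per year at price C is H = 0.21·C.
For each price level, check whether its EOQ is feasible; otherwise the best quantity at that price is the breakpoint.
EOQ at $91.50 = 426.1 (feasible in tier 1): TC = 7,893×$91.50 + (7,893/426.1)×221 + (426.1/2)×0.21×$91.50 = $730,397.02.
EOQ at $87.88 = 434.8 < 700, so use break Q=700: TC = 7,893×$87.88 + (7,893/700.0)×221 + (700.0/2)×0.21×$87.88 = $702,587.95.
EOQ at $80.57 = 454.1 < 910, so use break Q=910: TC = 7,893×$80.57 + (7,893/910.0)×221 + (910.0/2)×0.21×$80.57 = $645,554.34.
EOQ at $80.18 = 455.2 < 3700, so use break Q=3700: TC = 7,893×$80.18 + (7,893/3700.0)×221 + (3700.0/2)×0.21×$80.18 = $664,482.12.
Lowest total cost is $645,554.34 at Q = 910.0.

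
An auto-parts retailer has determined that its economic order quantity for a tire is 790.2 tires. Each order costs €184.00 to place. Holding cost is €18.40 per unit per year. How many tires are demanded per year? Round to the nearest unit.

Invert the EOQ relation Q*² = 2DS/H.
From Q* = √(2DS/H): D = Q*²H / (2S) = 790.2² × 18.4 / (2 × 184) = 31220.802.

D ≈ 31,221 tires per year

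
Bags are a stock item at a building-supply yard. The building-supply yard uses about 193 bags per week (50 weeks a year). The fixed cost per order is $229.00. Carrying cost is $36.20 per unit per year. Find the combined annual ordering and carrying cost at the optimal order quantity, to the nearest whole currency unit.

Annual demand D = 193 × 50 = 9,650.
The optimal lot size = √(2DS/H) = √(2 × 9,650 × 229 / 36.2) ≈ 349.42.
At the optimum the two cost components are equal, so total cost = 2·(Q*/2)H = Q*·H.
Minimum total = √(2DSH) = √(2 × 9,650 × 229 × 36.2) ≈ 12648.839.

TC* ≈ $12,649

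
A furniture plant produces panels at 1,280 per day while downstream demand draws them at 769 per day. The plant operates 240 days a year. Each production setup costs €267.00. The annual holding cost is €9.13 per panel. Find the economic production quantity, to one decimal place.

Q* ≈ 5,199.9 panels

Annual demand D = 769 × 240 = 184,560.
Production build-up factor (1 − d/p) = 1 − 769/1,280 = 0.3992.
Q* = √(2DS / (H(1 − d/p))) = √(2 × 184,560 × 267 / (9.13 × 0.3992)).
= √(98,555,040 / 3.6449) ≈ 5199.943.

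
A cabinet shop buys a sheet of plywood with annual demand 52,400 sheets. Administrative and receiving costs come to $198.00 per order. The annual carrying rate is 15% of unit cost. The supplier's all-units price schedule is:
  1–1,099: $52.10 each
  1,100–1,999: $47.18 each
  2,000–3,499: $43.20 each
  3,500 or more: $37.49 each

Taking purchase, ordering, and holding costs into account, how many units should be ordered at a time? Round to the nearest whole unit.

Q* ≈ 3,500 sheets

Holding cost per unit per year at price C is H = 0.15·C.
For each price level, check whether its EOQ is feasible; otherwise the best quantity at that price is the breakpoint.
Tier 1 ($52.10): EOQ = 1629.5 exceeds tier's upper bound 1099, so this tier is dominated.
EOQ at $47.18 = 1712.3 (feasible in tier 2): TC = 52,400×$47.18 + (52,400/1712.3)×198 + (1712.3/2)×0.15×$47.18 = $2,484,350.19.
EOQ at $43.20 = 1789.5 < 2000, so use break Q=2000: TC = 52,400×$43.20 + (52,400/2000.0)×198 + (2000.0/2)×0.15×$43.20 = $2,275,347.60.
EOQ at $37.49 = 1920.9 < 3500, so use break Q=3500: TC = 52,400×$37.49 + (52,400/3500.0)×198 + (3500.0/2)×0.15×$37.49 = $1,977,281.47.
Lowest total cost is $1,977,281.47 at Q = 3500.0.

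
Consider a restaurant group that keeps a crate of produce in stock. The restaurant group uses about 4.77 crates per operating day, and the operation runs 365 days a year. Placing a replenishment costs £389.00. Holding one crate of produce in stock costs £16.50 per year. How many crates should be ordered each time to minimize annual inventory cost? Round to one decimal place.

Annual demand D = 4.77 × 365 = 1,741.05.
EOQ = √(2DS / H) = √(2 × 1,741.05 × 389 / 16.5).
= √(1,354,536.9 / 16.5) = √82,093.1455 ≈ 286.519.

Q* ≈ 286.5 crates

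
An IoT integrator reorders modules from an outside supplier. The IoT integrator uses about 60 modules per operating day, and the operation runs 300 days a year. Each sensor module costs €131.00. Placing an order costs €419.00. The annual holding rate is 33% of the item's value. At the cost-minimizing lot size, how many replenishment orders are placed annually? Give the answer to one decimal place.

Annual demand D = 60 × 300 = 18,000.
Holding cost H = 0.33 × €131.00 = €43.2300 per unit per year.
Q* = √(2DS/H) = √(2 × 18,000 × 419 / 43.23) ≈ 590.70.
Orders per year = D / Q* = 18,000 / 590.70 ≈ 30.472.

N ≈ 30.5 orders per year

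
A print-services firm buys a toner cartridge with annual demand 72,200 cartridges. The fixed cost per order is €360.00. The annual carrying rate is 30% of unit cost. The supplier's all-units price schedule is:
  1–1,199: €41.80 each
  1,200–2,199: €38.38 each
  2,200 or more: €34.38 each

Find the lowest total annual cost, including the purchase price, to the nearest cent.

TC* ≈ €2,505,391.19

Holding cost per unit per year at price C is H = 0.30·C.
For each price level, check whether its EOQ is feasible; otherwise the best quantity at that price is the breakpoint.
Tier 1 (€41.80): EOQ = 2036.0 exceeds tier's upper bound 1199, so this tier is dominated.
EOQ at €38.38 = 2124.8 (feasible in tier 2): TC = 72,200×€38.38 + (72,200/2124.8)×360 + (2124.8/2)×0.30×€38.38 = €2,795,501.15.
EOQ at €34.38 = 2245.0 (feasible in tier 3): TC = 72,200×€34.38 + (72,200/2245.0)×360 + (2245.0/2)×0.30×€34.38 = €2,505,391.19.
Lowest total cost among the candidates is at Q = 2245.0.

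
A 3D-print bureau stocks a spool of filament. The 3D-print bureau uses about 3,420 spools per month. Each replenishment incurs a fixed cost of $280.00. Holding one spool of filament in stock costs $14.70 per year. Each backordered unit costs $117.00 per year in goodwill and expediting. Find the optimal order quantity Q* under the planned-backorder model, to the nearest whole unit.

Q* ≈ 1,327 spools

Annual demand D = 3,420 × 12 = 41,040.
With planned backorders, Q* = √(2DS/H) · √((H+B)/B).
√(2DS/H) = √(2 × 41,040 × 280 / 14.7) = 1250.371.
√((H+B)/B) = √((14.7+117)/117) = 1.0610.
Q* ≈ 1326.597.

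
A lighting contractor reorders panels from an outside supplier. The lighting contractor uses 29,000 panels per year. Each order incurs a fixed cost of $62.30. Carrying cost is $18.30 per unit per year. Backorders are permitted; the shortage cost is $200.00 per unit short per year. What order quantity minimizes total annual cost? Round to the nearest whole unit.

With planned backorders, Q* = √(2DS/H) · √((H+B)/B).
√(2DS/H) = √(2 × 29,000 × 62.3 / 18.3) = 444.357.
√((H+B)/B) = √((18.3+200)/200) = 1.0447.
Q* ≈ 464.242.

Q* ≈ 464 panels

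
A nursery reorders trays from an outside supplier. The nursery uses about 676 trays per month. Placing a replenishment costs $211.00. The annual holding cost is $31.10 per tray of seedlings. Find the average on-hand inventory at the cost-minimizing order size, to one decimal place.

Average inventory ≈ 165.9 trays

Annual demand D = 676 × 12 = 8,112.
Q* = √(2DS/H) = √(2 × 8,112 × 211 / 31.1) ≈ 331.77.
Average inventory = Q*/2 ≈ 331.77 / 2 = 165.886.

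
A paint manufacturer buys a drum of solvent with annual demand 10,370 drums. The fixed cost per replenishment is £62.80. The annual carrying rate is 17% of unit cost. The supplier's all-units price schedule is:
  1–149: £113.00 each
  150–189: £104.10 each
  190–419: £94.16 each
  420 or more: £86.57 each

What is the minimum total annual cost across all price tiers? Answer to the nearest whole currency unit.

Holding cost per unit per year at price C is H = 0.17·C.
Candidates are each tier's EOQ (if it falls in that tier) and each price-break quantity.
Tier 1 (£113.00): EOQ = 260.4 exceeds tier's upper bound 149, so this tier is dominated.
Tier 2 (£104.10): EOQ = 271.3 exceeds tier's upper bound 189, so this tier is dominated.
EOQ at £94.16 = 285.3 (feasible in tier 3): TC = 10,370×£94.16 + (10,370/285.3)×62.8 + (285.3/2)×0.17×£94.16 = £981,005.26.
EOQ at £86.57 = 297.5 < 420, so use break Q=420: TC = 10,370×£86.57 + (10,370/420.0)×62.8 + (420.0/2)×0.17×£86.57 = £902,372.01.
Lowest total cost among the candidates is at Q = 420.0.

TC* ≈ £902,372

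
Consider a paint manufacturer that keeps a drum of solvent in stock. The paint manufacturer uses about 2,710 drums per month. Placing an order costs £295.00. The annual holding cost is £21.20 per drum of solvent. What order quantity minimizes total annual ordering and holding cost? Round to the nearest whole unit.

Q* ≈ 951 drums

Annual demand D = 2,710 × 12 = 32,520.
EOQ = √(2DS / H) = √(2 × 32,520 × 295 / 21.2).
= √(19,186,800 / 21.2) = √905,037.7358 ≈ 951.335.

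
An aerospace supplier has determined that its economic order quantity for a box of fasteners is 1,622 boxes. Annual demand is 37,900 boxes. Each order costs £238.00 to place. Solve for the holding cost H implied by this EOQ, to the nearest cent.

H ≈ £6.86

Invert the EOQ relation Q*² = 2DS/H.
From Q* = √(2DS/H): H = 2DS / Q*² = 2 × 37,900 × 238 / 1,622² = 6.8572.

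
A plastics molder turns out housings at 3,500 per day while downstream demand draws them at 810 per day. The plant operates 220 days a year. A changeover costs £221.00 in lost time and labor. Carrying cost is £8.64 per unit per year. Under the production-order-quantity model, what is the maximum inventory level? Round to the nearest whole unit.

Annual demand D = 810 × 220 = 178,200.
Production build-up factor (1 − d/p) = 1 − 810/3,500 = 0.7686.
Q* = √(2DS / (H(1 − d/p))) = √(2 × 178,200 × 221 / (8.64 × 0.7686)).
= √(78,764,400 / 6.6405) ≈ 3444.023.
Maximum inventory = Q*(1 − d/p) = 3444.023 × 0.7686 ≈ 2646.977.

I_max ≈ 2,647 housings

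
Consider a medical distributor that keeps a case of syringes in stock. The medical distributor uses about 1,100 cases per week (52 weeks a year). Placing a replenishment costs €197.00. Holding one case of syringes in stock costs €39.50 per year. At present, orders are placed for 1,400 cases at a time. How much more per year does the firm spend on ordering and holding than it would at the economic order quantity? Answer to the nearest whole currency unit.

Extra cost ≈ €5,863 per year

Annual demand D = 1,100 × 52 = 57,200.
EOQ = √(2DS/H) = √(2 × 57,200 × 197 / 39.5) ≈ 755.35.
Cost at Q* = (D/Q*)S + (Q*/2)H = √(2DSH) ≈ €29,836.28.
Cost at Q = 1,400: (57,200/1,400)×197 + (1,400/2)×39.5 = €8,048.86 + €27,650.00 = €35,698.86.
Excess = €35,698.86 − €29,836.28 = €5,862.58.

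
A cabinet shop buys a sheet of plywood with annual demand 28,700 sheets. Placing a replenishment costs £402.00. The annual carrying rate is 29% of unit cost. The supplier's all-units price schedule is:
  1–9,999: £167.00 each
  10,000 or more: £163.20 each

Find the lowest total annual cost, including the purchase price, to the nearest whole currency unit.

Holding cost per unit per year at price C is H = 0.29·C.
Candidates are each tier's EOQ (if it falls in that tier) and each price-break quantity.
EOQ at £167.00 = 690.3 (feasible in tier 1): TC = 28,700×£167.00 + (28,700/690.3)×402 + (690.3/2)×0.29×£167.00 = £4,826,329.22.
EOQ at £163.20 = 698.2 < 10000, so use break Q=10000: TC = 28,700×£163.20 + (28,700/10000.0)×402 + (10000.0/2)×0.29×£163.20 = £4,921,633.74.
Lowest total cost among the candidates is at Q = 690.3.

TC* ≈ £4,826,329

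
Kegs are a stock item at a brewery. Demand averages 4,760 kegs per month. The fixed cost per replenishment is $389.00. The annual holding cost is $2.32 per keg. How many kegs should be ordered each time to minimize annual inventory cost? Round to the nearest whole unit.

Q* ≈ 4,377 kegs

Annual demand D = 4,760 × 12 = 57,120.
EOQ = √(2DS / H) = √(2 × 57,120 × 389 / 2.32).
= √(44,439,360 / 2.32) = √19,154,896.5517 ≈ 4376.631.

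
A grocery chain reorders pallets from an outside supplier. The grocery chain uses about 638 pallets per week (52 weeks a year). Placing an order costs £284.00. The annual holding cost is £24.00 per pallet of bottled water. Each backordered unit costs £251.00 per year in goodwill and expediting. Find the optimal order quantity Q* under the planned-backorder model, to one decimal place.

Q* ≈ 927.5 pallets

Annual demand D = 638 × 52 = 33,176.
With planned backorders, Q* = √(2DS/H) · √((H+B)/B).
√(2DS/H) = √(2 × 33,176 × 284 / 24) = 886.096.
√((H+B)/B) = √((24+251)/251) = 1.0467.
Q* ≈ 927.492.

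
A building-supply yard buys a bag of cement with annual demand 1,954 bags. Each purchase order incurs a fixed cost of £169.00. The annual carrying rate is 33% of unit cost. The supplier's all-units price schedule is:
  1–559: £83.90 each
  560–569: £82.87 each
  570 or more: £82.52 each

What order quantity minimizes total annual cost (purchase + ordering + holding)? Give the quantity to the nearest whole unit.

Q* ≈ 154 bags

Holding cost per unit per year at price C is H = 0.33·C.
Candidates are each tier's EOQ (if it falls in that tier) and each price-break quantity.
EOQ at £83.90 = 154.4 (feasible in tier 1): TC = 1,954×£83.90 + (1,954/154.4)×169 + (154.4/2)×0.33×£83.90 = £168,216.81.
EOQ at £82.87 = 155.4 < 560, so use break Q=560: TC = 1,954×£82.87 + (1,954/560.0)×169 + (560.0/2)×0.33×£82.87 = £170,174.86.
EOQ at £82.52 = 155.7 < 570, so use break Q=570: TC = 1,954×£82.52 + (1,954/570.0)×169 + (570.0/2)×0.33×£82.52 = £169,584.43.
Lowest total cost is £168,216.81 at Q = 154.4.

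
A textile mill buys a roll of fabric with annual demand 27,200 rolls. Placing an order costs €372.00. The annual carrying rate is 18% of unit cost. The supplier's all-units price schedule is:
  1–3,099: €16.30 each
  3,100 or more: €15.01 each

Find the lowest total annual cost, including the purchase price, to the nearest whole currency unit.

TC* ≈ €415,724

Holding cost per unit per year at price C is H = 0.18·C.
Evaluate total cost at each tier's feasible EOQ or, if the EOQ is below the tier, at the tier's minimum quantity.
EOQ at €16.30 = 2626.3 (feasible in tier 1): TC = 27,200×€16.30 + (27,200/2626.3)×372 + (2626.3/2)×0.18×€16.30 = €451,065.50.
EOQ at €15.01 = 2736.8 < 3100, so use break Q=3100: TC = 27,200×€15.01 + (27,200/3100.0)×372 + (3100.0/2)×0.18×€15.01 = €415,723.79.
Lowest total cost among the candidates is at Q = 3100.0.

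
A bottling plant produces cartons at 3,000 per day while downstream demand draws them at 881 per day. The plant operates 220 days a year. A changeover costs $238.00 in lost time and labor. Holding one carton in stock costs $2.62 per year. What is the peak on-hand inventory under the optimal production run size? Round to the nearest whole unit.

Annual demand D = 881 × 220 = 193,820.
Production build-up factor (1 − d/p) = 1 − 881/3,000 = 0.7063.
Q* = √(2DS / (H(1 − d/p))) = √(2 × 193,820 × 238 / (2.62 × 0.7063)).
= √(92,258,320 / 1.8506) ≈ 7060.692.
Maximum inventory = Q*(1 − d/p) = 7060.692 × 0.7063 ≈ 4987.202.

I_max ≈ 4,987 cartons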